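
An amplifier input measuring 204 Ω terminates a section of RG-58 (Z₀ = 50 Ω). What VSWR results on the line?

VSWR ≈ 4.08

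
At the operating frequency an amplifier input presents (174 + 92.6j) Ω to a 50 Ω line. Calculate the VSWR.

VSWR ≈ 4.53

Γ = (Z_L − Z_0)/(Z_L + Z_0) = (124 + j92.6)/(224 + j92.6)
|Γ| = 155/242 = 0.638
VSWR = (1 + |Γ|)/(1 − |Γ|) = 1.64/0.362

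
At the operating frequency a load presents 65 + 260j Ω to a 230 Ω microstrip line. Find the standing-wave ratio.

Γ = (Z_L − Z_0)/(Z_L + Z_0) = (-165 + j260)/(295 + j260)
|Γ| = 308/393 = 0.783
VSWR = (1 + |Γ|)/(1 − |Γ|) = 1.78/0.217

VSWR ≈ 8.22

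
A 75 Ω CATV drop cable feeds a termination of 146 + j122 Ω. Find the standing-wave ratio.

VSWR ≈ 3.54

Γ = (Z_L − Z_0)/(Z_L + Z_0) = (71 + j122)/(221 + j122)
|Γ| = 141/252 = 0.559
VSWR = (1 + |Γ|)/(1 − |Γ|) = 1.56/0.441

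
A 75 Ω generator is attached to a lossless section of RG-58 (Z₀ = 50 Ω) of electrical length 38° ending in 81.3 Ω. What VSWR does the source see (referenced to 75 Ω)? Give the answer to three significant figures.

VSWR ≈ 1.76

tan(βl) = 0.781
Z_in = Z_0·(Z_L + jZ_0·tanβl)/(Z_0 + jZ_L·tanβl) = 50.1 − j24.6 Ω
Γ_s = (Z_in − Z_s)/(Z_in + Z_s) = (-24.9 − j24.6)/(125 − j24.6), |Γ_s| = 0.274
VSWR = (1 + |Γ_s|)/(1 − |Γ_s|)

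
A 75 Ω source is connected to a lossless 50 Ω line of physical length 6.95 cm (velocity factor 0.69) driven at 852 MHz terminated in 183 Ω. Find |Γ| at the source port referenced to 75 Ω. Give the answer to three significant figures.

|Γ| ≈ 0.685

λ = v/f = 0.69·c / 852 MHz = 0.243 m
βl = 2π·l/λ = 2π × 0.286 = 103°
tan(βl) = -4.34
Z_in = Z_0·(Z_L + jZ_0·tanβl)/(Z_0 + jZ_L·tanβl) = 14.3 + j10.6 Ω
Γ_s = (Z_in − Z_s)/(Z_in + Z_s) = (-60.7 + j10.6)/(89.3 + j10.6), |Γ_s| = 0.685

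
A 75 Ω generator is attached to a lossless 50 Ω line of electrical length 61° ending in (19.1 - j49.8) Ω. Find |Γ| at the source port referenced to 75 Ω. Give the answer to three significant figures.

|Γ| ≈ 0.774

tan(βl) = 1.8
Z_in = Z_0·(Z_L + jZ_0·tanβl)/(Z_0 + jZ_L·tanβl) = 9.79 + j12 Ω
Γ_s = (Z_in − Z_s)/(Z_in + Z_s) = (-65.2 + j12)/(84.8 + j12), |Γ_s| = 0.774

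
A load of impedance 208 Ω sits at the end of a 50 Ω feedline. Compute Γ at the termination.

Γ = (Z_L − Z_0)/(Z_L + Z_0) = (208 − 50)/(208 + 50) = 158/258

Γ = 0.612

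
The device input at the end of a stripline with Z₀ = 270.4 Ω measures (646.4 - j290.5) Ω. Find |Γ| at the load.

Γ = (Z_L − Z_0)/(Z_L + Z_0) = (376 − j290.5)/(916.8 − j290.5)
|Γ| = 475/962

|Γ| ≈ 0.494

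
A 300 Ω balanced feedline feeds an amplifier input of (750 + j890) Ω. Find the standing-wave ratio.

VSWR ≈ 6.26

Γ = (Z_L − Z_0)/(Z_L + Z_0) = (450 + j890)/(1050 + j890)
|Γ| = 997/1380 = 0.725
VSWR = (1 + |Γ|)/(1 − |Γ|) = 1.72/0.275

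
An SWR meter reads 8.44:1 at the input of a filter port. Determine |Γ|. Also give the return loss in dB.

|Γ| = (S − 1)/(S + 1) = (8.44 − 1)/(8.44 + 1) = 7.44/9.44
RL = −20·log₁₀|Γ| = −20·log₁₀(0.788)

|Γ| ≈ 0.788; return loss ≈ 2.07 dB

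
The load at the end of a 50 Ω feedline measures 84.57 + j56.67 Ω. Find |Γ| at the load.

Γ = (Z_L − Z_0)/(Z_L + Z_0) = (34.57 + j56.67)/(134.6 + j56.67)
|Γ| = 66.4/146

|Γ| ≈ 0.455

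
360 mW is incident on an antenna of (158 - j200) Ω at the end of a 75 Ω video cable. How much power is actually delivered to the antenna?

|Γ| = |(83 − j200)/(233 − j200)| = 0.705
|Γ|² = 0.497
P_refl = |Γ|²·P_inc = 179 mW, P_del = (1 − |Γ|²)·P_inc = 181 mW

P_delivered ≈ 181 mW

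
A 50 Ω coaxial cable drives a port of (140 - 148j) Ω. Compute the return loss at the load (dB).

RL ≈ 2.86 dB

Γ = (90 − j148)/(190 − j148), |Γ| = 0.719
RL = −20·log₁₀|Γ| = −20·log₁₀(0.719)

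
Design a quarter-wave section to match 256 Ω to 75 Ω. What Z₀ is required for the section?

Z_qwt ≈ 139 Ω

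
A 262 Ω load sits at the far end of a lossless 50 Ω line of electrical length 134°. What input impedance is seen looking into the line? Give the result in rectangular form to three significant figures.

tan(βl) = tan(134°) = -1.04
Z_in = Z_0·(Z_L + jZ_0·tanβl)/(Z_0 + jZ_L·tanβl)
     = 50·(262 − j51.8)/(50 − j271)

Z_in ≈ 17.8 + j45 Ω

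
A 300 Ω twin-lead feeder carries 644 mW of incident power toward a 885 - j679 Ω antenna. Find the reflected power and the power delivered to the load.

P_reflected ≈ 277 mW; P_delivered ≈ 367 mW

|Γ| = |(585 − j679)/(1185 − j679)| = 0.656
|Γ|² = 0.431
P_refl = |Γ|²·P_inc = 277 mW, P_del = (1 − |Γ|²)·P_inc = 367 mW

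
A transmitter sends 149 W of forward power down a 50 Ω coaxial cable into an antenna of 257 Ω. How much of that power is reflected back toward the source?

P_reflected ≈ 67.7 W

Γ = (257 − 50)/(257 + 50) = 0.674
|Γ|² = 0.455
P_refl = |Γ|²·P_inc = 67.7 W, P_del = (1 − |Γ|²)·P_inc = 81.3 W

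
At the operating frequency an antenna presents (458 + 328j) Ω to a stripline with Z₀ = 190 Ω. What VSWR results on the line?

Γ = (Z_L − Z_0)/(Z_L + Z_0) = (268 + j328)/(648 + j328)
|Γ| = 424/726 = 0.583
VSWR = (1 + |Γ|)/(1 − |Γ|) = 1.58/0.417

VSWR ≈ 3.8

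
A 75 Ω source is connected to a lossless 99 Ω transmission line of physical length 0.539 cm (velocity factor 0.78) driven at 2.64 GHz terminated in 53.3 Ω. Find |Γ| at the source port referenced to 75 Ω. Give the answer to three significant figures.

|Γ| ≈ 0.229

λ = v/f = 0.78·c / 2.64 GHz = 0.0886 m
βl = 2π·l/λ = 2π × 0.0608 = 21.9°
tan(βl) = 0.402
Z_in = Z_0·(Z_L + jZ_0·tanβl)/(Z_0 + jZ_L·tanβl) = 59.1 + j27 Ω
Γ_s = (Z_in − Z_s)/(Z_in + Z_s) = (-15.9 + j27)/(134 + j27), |Γ_s| = 0.229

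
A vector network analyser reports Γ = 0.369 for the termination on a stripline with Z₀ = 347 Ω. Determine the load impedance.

Z_L = Z_0·(1 + Γ)/(1 − Γ) = 347·(1.37)/(0.631)

Z_L ≈ 753 Ω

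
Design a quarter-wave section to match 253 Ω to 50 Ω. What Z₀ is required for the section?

Z_qwt = √(Z_0·R_L) = √(50 × 253) = √12650

Z_qwt ≈ 112 Ω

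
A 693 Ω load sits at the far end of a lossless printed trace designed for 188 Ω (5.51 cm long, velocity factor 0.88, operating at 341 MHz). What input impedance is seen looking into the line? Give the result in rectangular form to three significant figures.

Z_in ≈ 207 − j275 Ω

λ = v/f = 0.88·c / 341 MHz = 0.774 m
βl = 2π·l/λ = 2π × 0.0712 = 25.6°
tan(βl) = tan(25.6°) = 0.48
Z_in = Z_0·(Z_L + jZ_0·tanβl)/(Z_0 + jZ_L·tanβl)
     = 188·(693 + j90.2)/(188 + j332)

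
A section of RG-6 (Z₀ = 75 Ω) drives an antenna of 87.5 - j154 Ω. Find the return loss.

Γ = (12.5 − j154)/(162.5 − j154), |Γ| = 0.69
RL = −20·log₁₀|Γ| = −20·log₁₀(0.69)

RL ≈ 3.22 dB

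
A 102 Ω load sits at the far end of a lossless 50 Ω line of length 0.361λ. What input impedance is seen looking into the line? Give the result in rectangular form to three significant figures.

Z_in ≈ 35.7 + j27.2 Ω

βl = 2π × 0.361 = 130°
tan(βl) = tan(130°) = -1.19
Z_in = Z_0·(Z_L + jZ_0·tanβl)/(Z_0 + jZ_L·tanβl)
     = 50·(102 − j59.7)/(50 − j122)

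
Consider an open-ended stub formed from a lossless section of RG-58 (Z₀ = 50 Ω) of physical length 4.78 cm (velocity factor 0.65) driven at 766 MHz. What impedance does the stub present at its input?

Z_in ≈ −j20.6 Ω

λ = v/f = 0.65·c / 766 MHz = 0.255 m
βl = 2π·l/λ = 2π × 0.188 = 67.6°
tan(βl) = 2.43
For an open-ended stub, Z_in = −jZ_0·cot(βl) = −jZ_0/tan(βl)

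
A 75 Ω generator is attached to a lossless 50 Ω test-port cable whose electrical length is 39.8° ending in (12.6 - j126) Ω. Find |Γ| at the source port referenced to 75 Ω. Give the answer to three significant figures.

tan(βl) = 0.833
Z_in = Z_0·(Z_L + jZ_0·tanβl)/(Z_0 + jZ_L·tanβl) = 2.21 − j27.4 Ω
Γ_s = (Z_in − Z_s)/(Z_in + Z_s) = (-72.8 − j27.4)/(77.2 − j27.4), |Γ_s| = 0.949

|Γ| ≈ 0.949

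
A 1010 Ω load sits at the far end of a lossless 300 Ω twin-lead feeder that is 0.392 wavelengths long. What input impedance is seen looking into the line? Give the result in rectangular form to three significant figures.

Z_in ≈ 199 + j299 Ω

βl = 2π × 0.392 = 141°
tan(βl) = tan(141°) = -0.806
Z_in = Z_0·(Z_L + jZ_0·tanβl)/(Z_0 + jZ_L·tanβl)
     = 300·(1010 − j242)/(300 − j814)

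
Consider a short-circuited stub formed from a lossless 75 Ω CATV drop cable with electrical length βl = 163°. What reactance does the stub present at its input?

X_in ≈ -22.9 Ω (capacitive)

tan(βl) = -0.306
For a short-circuited stub, Z_in = jZ_0·tan(βl)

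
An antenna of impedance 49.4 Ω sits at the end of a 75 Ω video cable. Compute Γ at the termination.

Γ = -0.206

Γ = (Z_L − Z_0)/(Z_L + Z_0) = (49.4 − 75)/(49.4 + 75) = -25.6/124.4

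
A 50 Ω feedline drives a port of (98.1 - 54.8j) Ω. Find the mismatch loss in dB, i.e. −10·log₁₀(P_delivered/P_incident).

Γ = (48.1 − j54.8)/(148.1 − j54.8), |Γ| = 0.462
|Γ|² = 0.213, so P_del/P_inc = 1 − |Γ|² = 0.787
ML = −10·log₁₀(1 − |Γ|²)

mismatch loss ≈ 1.04 dB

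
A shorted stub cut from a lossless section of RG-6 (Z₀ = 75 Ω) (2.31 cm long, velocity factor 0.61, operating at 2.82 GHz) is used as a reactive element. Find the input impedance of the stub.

Z_in ≈ −j95.5 Ω

λ = v/f = 0.61·c / 2.82 GHz = 0.0649 m
βl = 2π·l/λ = 2π × 0.356 = 128°
tan(βl) = -1.27
For a shorted stub, Z_in = jZ_0·tan(βl)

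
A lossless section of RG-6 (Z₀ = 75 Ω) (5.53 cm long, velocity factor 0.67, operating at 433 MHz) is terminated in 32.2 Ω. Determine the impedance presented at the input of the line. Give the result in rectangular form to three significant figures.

Z_in ≈ 51.7 + j49 Ω

λ = v/f = 0.67·c / 433 MHz = 0.464 m
βl = 2π·l/λ = 2π × 0.119 = 42.9°
tan(βl) = tan(42.9°) = 0.929
Z_in = Z_0·(Z_L + jZ_0·tanβl)/(Z_0 + jZ_L·tanβl)
     = 75·(32.2 + j69.7)/(75 + j29.9)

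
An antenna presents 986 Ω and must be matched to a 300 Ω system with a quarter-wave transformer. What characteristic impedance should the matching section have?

Z_qwt ≈ 544 Ω

Z_qwt = √(Z_0·R_L) = √(300 × 986) = √295800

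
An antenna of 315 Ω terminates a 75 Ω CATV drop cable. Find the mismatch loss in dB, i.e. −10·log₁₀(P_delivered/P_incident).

mismatch loss ≈ 2.07 dB

Γ = (315 − 75)/(315 + 75) = 0.615
|Γ|² = 0.379, so P_del/P_inc = 1 − |Γ|² = 0.621
ML = −10·log₁₀(1 − |Γ|²)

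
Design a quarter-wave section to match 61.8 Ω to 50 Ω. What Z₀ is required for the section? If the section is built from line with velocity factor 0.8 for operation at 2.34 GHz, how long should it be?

Z_qwt = √(Z_0·R_L) = √(50 × 61.8) = √3090
λ = 0.8·c/f = 0.103 m, so l = λ/4 = 0.0256 m

Z_qwt ≈ 55.6 Ω; length ≈ 2.56 cm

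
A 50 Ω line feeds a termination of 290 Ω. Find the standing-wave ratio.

VSWR ≈ 5.8

Γ = (290 − 50)/(290 + 50) = 0.706
VSWR = (1 + 0.706)/(1 − 0.706)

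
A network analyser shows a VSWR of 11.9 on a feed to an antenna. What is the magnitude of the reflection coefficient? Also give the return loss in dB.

|Γ| = (S − 1)/(S + 1) = (11.9 − 1)/(11.9 + 1) = 10.9/12.9
RL = −20·log₁₀|Γ| = −20·log₁₀(0.845)

|Γ| ≈ 0.845; return loss ≈ 1.46 dB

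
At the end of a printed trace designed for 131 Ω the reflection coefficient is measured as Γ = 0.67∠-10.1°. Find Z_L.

Z_L ≈ 557 − j237 Ω

Z_L = Z_0·(1 + Γ)/(1 − Γ) = 131·(1.66 − j0.117)/(0.34 + j0.117)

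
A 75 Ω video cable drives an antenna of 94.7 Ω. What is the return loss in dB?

RL ≈ 18.7 dB

Γ = (94.7 − 75)/(94.7 + 75) = 0.116
RL = −20·log₁₀|Γ| = −20·log₁₀(0.116)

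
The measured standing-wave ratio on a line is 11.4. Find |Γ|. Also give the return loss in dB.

|Γ| ≈ 0.839; return loss ≈ 1.53 dB

|Γ| = (S − 1)/(S + 1) = (11.4 − 1)/(11.4 + 1) = 10.4/12.4
RL = −20·log₁₀|Γ| = −20·log₁₀(0.839)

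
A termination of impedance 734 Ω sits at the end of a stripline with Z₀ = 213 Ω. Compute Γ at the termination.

Γ = 0.55

Γ = (Z_L − Z_0)/(Z_L + Z_0) = (734 − 213)/(734 + 213) = 521/947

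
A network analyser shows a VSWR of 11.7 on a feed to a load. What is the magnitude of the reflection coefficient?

|Γ| = (S − 1)/(S + 1) = (11.7 − 1)/(11.7 + 1) = 10.7/12.7

|Γ| ≈ 0.843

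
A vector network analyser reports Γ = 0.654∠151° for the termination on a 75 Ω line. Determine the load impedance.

Z_L = Z_0·(1 + Γ)/(1 − Γ) = 75·(0.428 + j0.317)/(1.57 − j0.317)

Z_L ≈ 16.7 + j18.5 Ω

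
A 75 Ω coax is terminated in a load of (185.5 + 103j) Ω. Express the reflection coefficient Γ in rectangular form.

Γ = (Z_L − Z_0)/(Z_L + Z_0) = (110.5 + j103)/(260.5 + j103)

Γ ≈ 0.502 + j0.197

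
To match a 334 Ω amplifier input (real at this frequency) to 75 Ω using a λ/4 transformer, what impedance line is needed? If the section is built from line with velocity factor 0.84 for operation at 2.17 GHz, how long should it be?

Z_qwt = √(Z_0·R_L) = √(75 × 334) = √25050
λ = 0.84·c/f = 0.116 m, so l = λ/4 = 0.029 m

Z_qwt ≈ 158 Ω; length ≈ 2.9 cm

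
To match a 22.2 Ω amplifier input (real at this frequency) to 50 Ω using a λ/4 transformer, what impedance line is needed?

Z_qwt ≈ 33.3 Ω

Z_qwt = √(Z_0·R_L) = √(50 × 22.2) = √1110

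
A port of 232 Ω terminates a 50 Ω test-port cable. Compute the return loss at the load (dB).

RL ≈ 3.8 dB

Γ = (232 − 50)/(232 + 50) = 0.645
RL = −20·log₁₀|Γ| = −20·log₁₀(0.645)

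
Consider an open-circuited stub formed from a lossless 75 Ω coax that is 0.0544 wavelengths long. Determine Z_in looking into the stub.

βl = 2π × 0.0544 = 19.6°
tan(βl) = 0.356
For an open-circuited stub, Z_in = −jZ_0·cot(βl) = −jZ_0/tan(βl)

Z_in ≈ −j211 Ω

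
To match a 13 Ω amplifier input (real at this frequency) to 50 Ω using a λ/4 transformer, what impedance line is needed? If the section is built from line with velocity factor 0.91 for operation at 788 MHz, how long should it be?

Z_qwt = √(Z_0·R_L) = √(50 × 13) = √650
λ = 0.91·c/f = 0.346 m, so l = λ/4 = 0.0866 m

Z_qwt ≈ 25.5 Ω; length ≈ 8.66 cm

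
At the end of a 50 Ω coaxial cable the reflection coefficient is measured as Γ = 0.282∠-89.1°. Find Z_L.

Z_L = Z_0·(1 + Γ)/(1 − Γ) = 50·(1 − j0.282)/(0.996 + j0.282)

Z_L ≈ 43 − j26.3 Ω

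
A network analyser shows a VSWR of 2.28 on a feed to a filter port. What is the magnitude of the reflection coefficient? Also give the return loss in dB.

|Γ| ≈ 0.39; return loss ≈ 8.17 dB

|Γ| = (S − 1)/(S + 1) = (2.28 − 1)/(2.28 + 1) = 1.28/3.28
RL = −20·log₁₀|Γ| = −20·log₁₀(0.39)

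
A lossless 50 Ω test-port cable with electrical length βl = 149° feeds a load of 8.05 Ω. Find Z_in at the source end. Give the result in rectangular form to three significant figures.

Z_in ≈ 10.9 − j29 Ω

tan(βl) = tan(149°) = -0.601
Z_in = Z_0·(Z_L + jZ_0·tanβl)/(Z_0 + jZ_L·tanβl)
     = 50·(8.05 − j30)/(50 − j4.84)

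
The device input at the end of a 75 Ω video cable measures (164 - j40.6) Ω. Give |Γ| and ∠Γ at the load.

Γ = (Z_L − Z_0)/(Z_L + Z_0) = (89 − j40.6)/(239 − j40.6)
|Γ| = 97.8/242 = 0.404

Γ ≈ 0.404 ∠ -14.9°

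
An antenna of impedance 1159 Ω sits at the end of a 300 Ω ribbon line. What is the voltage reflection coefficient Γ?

Γ = 0.589

Γ = (Z_L − Z_0)/(Z_L + Z_0) = (1159 − 300)/(1159 + 300) = 859/1459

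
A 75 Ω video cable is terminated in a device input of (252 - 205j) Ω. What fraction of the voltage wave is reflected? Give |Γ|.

Γ = (Z_L − Z_0)/(Z_L + Z_0) = (177 − j205)/(327 − j205)
|Γ| = 271/386

|Γ| ≈ 0.702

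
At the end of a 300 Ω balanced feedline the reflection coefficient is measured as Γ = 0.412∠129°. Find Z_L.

Z_L = Z_0·(1 + Γ)/(1 − Γ) = 300·(0.741 + j0.32)/(1.26 − j0.32)

Z_L ≈ 148 + j114 Ω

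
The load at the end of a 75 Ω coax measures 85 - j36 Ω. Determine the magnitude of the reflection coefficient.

Γ = (Z_L − Z_0)/(Z_L + Z_0) = (10 − j36)/(160 − j36)
|Γ| = 37.4/164

|Γ| ≈ 0.228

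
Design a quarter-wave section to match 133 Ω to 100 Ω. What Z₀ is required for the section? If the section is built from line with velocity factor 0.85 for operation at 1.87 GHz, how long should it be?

Z_qwt ≈ 115 Ω; length ≈ 3.41 cm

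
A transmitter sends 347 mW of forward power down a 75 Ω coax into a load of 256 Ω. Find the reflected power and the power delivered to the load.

Γ = (256 − 75)/(256 + 75) = 0.547
|Γ|² = 0.299
P_refl = |Γ|²·P_inc = 104 mW, P_del = (1 − |Γ|²)·P_inc = 243 mW

P_reflected ≈ 104 mW; P_delivered ≈ 243 mW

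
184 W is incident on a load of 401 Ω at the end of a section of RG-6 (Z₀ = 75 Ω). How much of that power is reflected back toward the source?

P_reflected ≈ 86.3 W

Γ = (401 − 75)/(401 + 75) = 0.685
|Γ|² = 0.469
P_refl = |Γ|²·P_inc = 86.3 W, P_del = (1 − |Γ|²)·P_inc = 97.7 W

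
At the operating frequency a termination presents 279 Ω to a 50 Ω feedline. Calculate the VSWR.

Γ = (279 − 50)/(279 + 50) = 0.696
VSWR = (1 + 0.696)/(1 − 0.696)

VSWR ≈ 5.58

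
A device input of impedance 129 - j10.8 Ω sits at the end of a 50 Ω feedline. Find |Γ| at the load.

Γ = (Z_L − Z_0)/(Z_L + Z_0) = (79 − j10.8)/(179 − j10.8)
|Γ| = 79.7/179

|Γ| ≈ 0.445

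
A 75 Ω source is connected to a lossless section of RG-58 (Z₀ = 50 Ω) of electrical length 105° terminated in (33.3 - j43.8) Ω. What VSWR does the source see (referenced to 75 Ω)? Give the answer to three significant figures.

VSWR ≈ 2.81

tan(βl) = -3.73
Z_in = Z_0·(Z_L + jZ_0·tanβl)/(Z_0 + jZ_L·tanβl) = 43.9 + j53.5 Ω
Γ_s = (Z_in − Z_s)/(Z_in + Z_s) = (-31.1 + j53.5)/(119 + j53.5), |Γ_s| = 0.475
VSWR = (1 + |Γ_s|)/(1 − |Γ_s|)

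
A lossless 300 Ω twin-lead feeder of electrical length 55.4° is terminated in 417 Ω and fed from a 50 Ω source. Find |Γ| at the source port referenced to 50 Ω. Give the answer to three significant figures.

tan(βl) = 1.45
Z_in = Z_0·(Z_L + jZ_0·tanβl)/(Z_0 + jZ_L·tanβl) = 256 − j80.1 Ω
Γ_s = (Z_in − Z_s)/(Z_in + Z_s) = (206 − j80.1)/(306 − j80.1), |Γ_s| = 0.698

|Γ| ≈ 0.698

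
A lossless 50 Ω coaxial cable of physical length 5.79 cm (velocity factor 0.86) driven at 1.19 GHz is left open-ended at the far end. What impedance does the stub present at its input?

λ = v/f = 0.86·c / 1.19 GHz = 0.217 m
βl = 2π·l/λ = 2π × 0.267 = 96.1°
tan(βl) = -9.29
For an open-ended stub, Z_in = −jZ_0·cot(βl) = −jZ_0/tan(βl)

Z_in ≈ +j5.38 Ω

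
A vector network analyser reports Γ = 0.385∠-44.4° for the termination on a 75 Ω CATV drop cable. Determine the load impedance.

Z_L = Z_0·(1 + Γ)/(1 − Γ) = 75·(1.28 − j0.269)/(0.725 + j0.269)

Z_L ≈ 107 − j67.6 Ω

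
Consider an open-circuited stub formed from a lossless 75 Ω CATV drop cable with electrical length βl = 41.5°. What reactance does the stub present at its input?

X_in ≈ -84.8 Ω (capacitive)

tan(βl) = 0.885
For an open-circuited stub, Z_in = −jZ_0·cot(βl) = −jZ_0/tan(βl)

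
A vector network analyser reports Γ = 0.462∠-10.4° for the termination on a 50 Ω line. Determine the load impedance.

Z_L = Z_0·(1 + Γ)/(1 − Γ) = 50·(1.45 − j0.0834)/(0.546 + j0.0834)

Z_L ≈ 129 − j27.4 Ω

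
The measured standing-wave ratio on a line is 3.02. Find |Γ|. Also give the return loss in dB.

|Γ| ≈ 0.502; return loss ≈ 5.98 dB

|Γ| = (S − 1)/(S + 1) = (3.02 − 1)/(3.02 + 1) = 2.02/4.02
RL = −20·log₁₀|Γ| = −20·log₁₀(0.502)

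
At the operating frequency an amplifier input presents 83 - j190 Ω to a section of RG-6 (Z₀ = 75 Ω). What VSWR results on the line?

VSWR ≈ 7.68

Γ = (Z_L − Z_0)/(Z_L + Z_0) = (8 − j190)/(158 − j190)
|Γ| = 190/247 = 0.77
VSWR = (1 + |Γ|)/(1 − |Γ|) = 1.77/0.23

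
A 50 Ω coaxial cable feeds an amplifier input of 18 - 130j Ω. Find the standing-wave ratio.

VSWR ≈ 21.9

Γ = (Z_L − Z_0)/(Z_L + Z_0) = (-32 − j130)/(68 − j130)
|Γ| = 134/147 = 0.913
VSWR = (1 + |Γ|)/(1 − |Γ|) = 1.91/0.0875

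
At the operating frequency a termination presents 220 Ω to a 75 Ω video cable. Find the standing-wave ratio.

Γ = (220 − 75)/(220 + 75) = 0.492
VSWR = (1 + 0.492)/(1 − 0.492)

VSWR ≈ 2.93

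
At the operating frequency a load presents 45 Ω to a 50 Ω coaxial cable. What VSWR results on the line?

VSWR ≈ 1.11

For a purely resistive load, VSWR = R_L/Z_0 or Z_0/R_L (whichever > 1) = 50/45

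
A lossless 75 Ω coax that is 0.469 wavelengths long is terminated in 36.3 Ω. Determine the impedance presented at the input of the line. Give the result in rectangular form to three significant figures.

Z_in ≈ 37.4 − j11.2 Ω

βl = 2π × 0.469 = 169°
tan(βl) = tan(169°) = -0.197
Z_in = Z_0·(Z_L + jZ_0·tanβl)/(Z_0 + jZ_L·tanβl)
     = 75·(36.3 − j14.8)/(75 − j7.16)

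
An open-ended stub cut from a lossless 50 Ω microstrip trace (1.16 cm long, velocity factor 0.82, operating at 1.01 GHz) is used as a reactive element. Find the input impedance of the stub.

λ = v/f = 0.82·c / 1.01 GHz = 0.244 m
βl = 2π·l/λ = 2π × 0.0476 = 17.1°
tan(βl) = 0.309
For an open-ended stub, Z_in = −jZ_0·cot(βl) = −jZ_0/tan(βl)

Z_in ≈ −j162 Ω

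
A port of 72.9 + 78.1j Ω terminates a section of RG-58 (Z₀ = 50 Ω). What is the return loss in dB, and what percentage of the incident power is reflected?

Γ = (22.9 + j78.1)/(122.9 + j78.1), |Γ| = 0.559
RL = −20·log₁₀(0.559) = 5.05 dB
P_refl/P_inc = |Γ|² = 0.312

RL ≈ 5.05 dB; 31.2% of incident power reflected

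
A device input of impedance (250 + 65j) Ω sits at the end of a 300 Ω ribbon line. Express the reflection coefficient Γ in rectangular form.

Γ ≈ -0.0759 + j0.127

Γ = (Z_L − Z_0)/(Z_L + Z_0) = (-50 + j65)/(550 + j65)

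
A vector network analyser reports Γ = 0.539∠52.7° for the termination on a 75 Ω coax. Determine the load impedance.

Z_L ≈ 83.5 + j101 Ω

Z_L = Z_0·(1 + Γ)/(1 − Γ) = 75·(1.33 + j0.429)/(0.673 − j0.429)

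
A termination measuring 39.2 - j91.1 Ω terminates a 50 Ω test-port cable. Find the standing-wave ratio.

VSWR ≈ 6.13

Γ = (Z_L − Z_0)/(Z_L + Z_0) = (-10.8 − j91.1)/(89.2 − j91.1)
|Γ| = 91.7/127 = 0.72
VSWR = (1 + |Γ|)/(1 − |Γ|) = 1.72/0.28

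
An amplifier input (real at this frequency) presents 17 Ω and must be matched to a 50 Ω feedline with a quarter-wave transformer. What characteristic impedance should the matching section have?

Z_qwt = √(Z_0·R_L) = √(50 × 17) = √850

Z_qwt ≈ 29.2 Ω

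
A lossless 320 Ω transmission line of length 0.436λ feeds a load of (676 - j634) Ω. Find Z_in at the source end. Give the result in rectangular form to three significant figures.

Z_in ≈ 959 + j584 Ω

βl = 2π × 0.436 = 157°
tan(βl) = tan(157°) = -0.425
Z_in = Z_0·(Z_L + jZ_0·tanβl)/(Z_0 + jZ_L·tanβl)
     = 320·(676 − j770)/(50.4 − j288)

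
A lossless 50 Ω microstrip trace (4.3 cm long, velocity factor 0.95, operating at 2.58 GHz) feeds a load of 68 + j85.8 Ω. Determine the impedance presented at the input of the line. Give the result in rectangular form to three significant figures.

λ = v/f = 0.95·c / 2.58 GHz = 0.11 m
βl = 2π·l/λ = 2π × 0.389 = 140°
tan(βl) = tan(140°) = -0.835
Z_in = Z_0·(Z_L + jZ_0·tanβl)/(Z_0 + jZ_L·tanβl)
     = 50·(68 + j44)/(122 − j56.8)

Z_in ≈ 16 + j25.6 Ω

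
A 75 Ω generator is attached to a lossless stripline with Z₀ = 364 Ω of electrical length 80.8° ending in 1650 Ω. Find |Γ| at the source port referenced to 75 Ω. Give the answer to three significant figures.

|Γ| ≈ 0.338

tan(βl) = 6.17
Z_in = Z_0·(Z_L + jZ_0·tanβl)/(Z_0 + jZ_L·tanβl) = 82.3 − j56 Ω
Γ_s = (Z_in − Z_s)/(Z_in + Z_s) = (7.3 − j56)/(157 − j56), |Γ_s| = 0.338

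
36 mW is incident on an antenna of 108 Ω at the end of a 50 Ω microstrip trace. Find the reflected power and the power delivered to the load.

Γ = (108 − 50)/(108 + 50) = 0.367
|Γ|² = 0.135
P_refl = |Γ|²·P_inc = 4.85 mW, P_del = (1 − |Γ|²)·P_inc = 31.1 mW

P_reflected ≈ 4.85 mW; P_delivered ≈ 31.1 mW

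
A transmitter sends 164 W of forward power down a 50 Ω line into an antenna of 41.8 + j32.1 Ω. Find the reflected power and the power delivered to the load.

|Γ| = |(-8.2 + j32.1)/(91.8 + j32.1)| = 0.341
|Γ|² = 0.116
P_refl = |Γ|²·P_inc = 19 W, P_del = (1 − |Γ|²)·P_inc = 145 W

P_reflected ≈ 19 W; P_delivered ≈ 145 W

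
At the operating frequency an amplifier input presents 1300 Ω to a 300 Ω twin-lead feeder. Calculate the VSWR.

VSWR ≈ 4.33

For a purely resistive load, VSWR = R_L/Z_0 or Z_0/R_L (whichever > 1) = 1300/300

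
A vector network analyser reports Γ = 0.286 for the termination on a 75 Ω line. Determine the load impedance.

Z_L = Z_0·(1 + Γ)/(1 − Γ) = 75·(1.29)/(0.714)

Z_L ≈ 135 Ω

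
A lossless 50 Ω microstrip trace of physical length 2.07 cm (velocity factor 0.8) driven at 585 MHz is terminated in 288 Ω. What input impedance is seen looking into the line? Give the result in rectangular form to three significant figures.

Z_in ≈ 69.8 − j115 Ω

λ = v/f = 0.8·c / 585 MHz = 0.41 m
βl = 2π·l/λ = 2π × 0.0505 = 18.2°
tan(βl) = tan(18.2°) = 0.328
Z_in = Z_0·(Z_L + jZ_0·tanβl)/(Z_0 + jZ_L·tanβl)
     = 50·(288 + j16.4)/(50 + j94.5)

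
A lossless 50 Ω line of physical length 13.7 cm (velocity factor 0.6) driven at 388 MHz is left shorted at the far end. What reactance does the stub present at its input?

λ = v/f = 0.6·c / 388 MHz = 0.464 m
βl = 2π·l/λ = 2π × 0.295 = 106°
tan(βl) = -3.42
For a shorted stub, Z_in = jZ_0·tan(βl)

X_in ≈ -171 Ω (capacitive)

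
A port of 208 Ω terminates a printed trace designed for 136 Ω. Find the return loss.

RL ≈ 13.6 dB

Γ = (208 − 136)/(208 + 136) = 0.209
RL = −20·log₁₀|Γ| = −20·log₁₀(0.209)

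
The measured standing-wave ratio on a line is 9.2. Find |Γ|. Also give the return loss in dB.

|Γ| ≈ 0.804; return loss ≈ 1.9 dB

|Γ| = (S − 1)/(S + 1) = (9.2 − 1)/(9.2 + 1) = 8.2/10.2
RL = −20·log₁₀|Γ| = −20·log₁₀(0.804)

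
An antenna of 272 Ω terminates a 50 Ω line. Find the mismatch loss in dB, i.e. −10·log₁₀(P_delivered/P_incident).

Γ = (272 − 50)/(272 + 50) = 0.689
|Γ|² = 0.475, so P_del/P_inc = 1 − |Γ|² = 0.525
ML = −10·log₁₀(1 − |Γ|²)

mismatch loss ≈ 2.8 dB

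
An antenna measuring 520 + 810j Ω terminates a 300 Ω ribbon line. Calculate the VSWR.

VSWR ≈ 6.36

Γ = (Z_L − Z_0)/(Z_L + Z_0) = (220 + j810)/(820 + j810)
|Γ| = 839/1150 = 0.728
VSWR = (1 + |Γ|)/(1 − |Γ|) = 1.73/0.272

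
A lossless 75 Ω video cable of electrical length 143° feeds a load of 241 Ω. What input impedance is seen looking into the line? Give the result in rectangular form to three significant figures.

tan(βl) = tan(143°) = -0.754
Z_in = Z_0·(Z_L + jZ_0·tanβl)/(Z_0 + jZ_L·tanβl)
     = 75·(241 − j56.5)/(75 − j182)

Z_in ≈ 55.1 + j76.8 Ω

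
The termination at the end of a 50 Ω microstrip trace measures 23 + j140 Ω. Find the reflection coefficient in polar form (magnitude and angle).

Γ = (Z_L − Z_0)/(Z_L + Z_0) = (-27 + j140)/(73 + j140)
|Γ| = 143/158 = 0.903

Γ ≈ 0.903 ∠ 38.5°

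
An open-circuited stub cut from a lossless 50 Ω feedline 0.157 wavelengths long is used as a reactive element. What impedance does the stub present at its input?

βl = 2π × 0.157 = 56.5°
tan(βl) = 1.51
For an open-circuited stub, Z_in = −jZ_0·cot(βl) = −jZ_0/tan(βl)

Z_in ≈ −j33.1 Ω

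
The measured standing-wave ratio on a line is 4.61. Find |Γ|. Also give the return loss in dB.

|Γ| = (S − 1)/(S + 1) = (4.61 − 1)/(4.61 + 1) = 3.61/5.61
RL = −20·log₁₀|Γ| = −20·log₁₀(0.643)

|Γ| ≈ 0.643; return loss ≈ 3.83 dB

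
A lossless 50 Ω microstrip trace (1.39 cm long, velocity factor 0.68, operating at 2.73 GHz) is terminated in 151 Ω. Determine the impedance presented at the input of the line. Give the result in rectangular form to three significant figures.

Z_in ≈ 19.2 − j18.6 Ω

λ = v/f = 0.68·c / 2.73 GHz = 0.0747 m
βl = 2π·l/λ = 2π × 0.186 = 67°
tan(βl) = tan(67°) = 2.35
Z_in = Z_0·(Z_L + jZ_0·tanβl)/(Z_0 + jZ_L·tanβl)
     = 50·(151 + j118)/(50 + j355)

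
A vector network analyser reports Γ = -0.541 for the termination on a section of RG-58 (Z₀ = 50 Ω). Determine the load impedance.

Z_L = Z_0·(1 + Γ)/(1 − Γ) = 50·(0.459)/(1.54)

Z_L ≈ 14.9 Ω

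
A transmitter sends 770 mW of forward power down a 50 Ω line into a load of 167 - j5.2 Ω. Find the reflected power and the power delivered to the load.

P_reflected ≈ 224 mW; P_delivered ≈ 546 mW

|Γ| = |(117 − j5.2)/(217 − j5.2)| = 0.54
|Γ|² = 0.291
P_refl = |Γ|²·P_inc = 224 mW, P_del = (1 − |Γ|²)·P_inc = 546 mW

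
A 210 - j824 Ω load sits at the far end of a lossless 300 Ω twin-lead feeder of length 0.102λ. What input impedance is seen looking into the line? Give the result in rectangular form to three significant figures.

βl = 2π × 0.102 = 36.7°
tan(βl) = tan(36.7°) = 0.746
Z_in = Z_0·(Z_L + jZ_0·tanβl)/(Z_0 + jZ_L·tanβl)
     = 300·(210 − j600)/(915 + j157)

Z_in ≈ 34.2 − j203 Ω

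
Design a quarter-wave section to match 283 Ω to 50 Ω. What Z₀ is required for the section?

Z_qwt = √(Z_0·R_L) = √(50 × 283) = √14150

Z_qwt ≈ 119 Ω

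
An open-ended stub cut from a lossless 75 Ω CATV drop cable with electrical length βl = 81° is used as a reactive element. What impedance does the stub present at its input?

Z_in ≈ −j11.9 Ω

tan(βl) = 6.31
For an open-ended stub, Z_in = −jZ_0·cot(βl) = −jZ_0/tan(βl)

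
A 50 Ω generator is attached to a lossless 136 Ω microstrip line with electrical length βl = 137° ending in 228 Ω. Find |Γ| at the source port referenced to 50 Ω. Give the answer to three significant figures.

|Γ| ≈ 0.534

tan(βl) = -0.933
Z_in = Z_0·(Z_L + jZ_0·tanβl)/(Z_0 + jZ_L·tanβl) = 124 + j66.7 Ω
Γ_s = (Z_in − Z_s)/(Z_in + Z_s) = (73.8 + j66.7)/(174 + j66.7), |Γ_s| = 0.534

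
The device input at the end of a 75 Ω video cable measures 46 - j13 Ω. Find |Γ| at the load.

|Γ| ≈ 0.261

Γ = (Z_L − Z_0)/(Z_L + Z_0) = (-29 − j13)/(121 − j13)
|Γ| = 31.8/122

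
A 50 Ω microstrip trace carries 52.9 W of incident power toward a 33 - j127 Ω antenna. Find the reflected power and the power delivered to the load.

P_reflected ≈ 37.7 W; P_delivered ≈ 15.2 W

|Γ| = |(-17 − j127)/(83 − j127)| = 0.845
|Γ|² = 0.713
P_refl = |Γ|²·P_inc = 37.7 W, P_del = (1 − |Γ|²)·P_inc = 15.2 W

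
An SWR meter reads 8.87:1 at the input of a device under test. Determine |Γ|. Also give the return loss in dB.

|Γ| = (S − 1)/(S + 1) = (8.87 − 1)/(8.87 + 1) = 7.87/9.87
RL = −20·log₁₀|Γ| = −20·log₁₀(0.797)

|Γ| ≈ 0.797; return loss ≈ 1.97 dB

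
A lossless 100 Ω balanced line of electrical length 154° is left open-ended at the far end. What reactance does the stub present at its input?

tan(βl) = -0.488
For an open-ended stub, Z_in = −jZ_0·cot(βl) = −jZ_0/tan(βl)

X_in ≈ 205 Ω (inductive)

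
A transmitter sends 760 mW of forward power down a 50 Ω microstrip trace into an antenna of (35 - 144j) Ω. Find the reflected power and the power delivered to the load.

|Γ| = |(-15 − j144)/(85 − j144)| = 0.866
|Γ|² = 0.75
P_refl = |Γ|²·P_inc = 570 mW, P_del = (1 − |Γ|²)·P_inc = 190 mW

P_reflected ≈ 570 mW; P_delivered ≈ 190 mW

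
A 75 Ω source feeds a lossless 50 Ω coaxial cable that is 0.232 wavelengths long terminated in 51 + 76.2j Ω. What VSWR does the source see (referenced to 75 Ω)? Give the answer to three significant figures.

βl = 2π × 0.232 = 83.5°
tan(βl) = 8.8
Z_in = Z_0·(Z_L + jZ_0·tanβl)/(Z_0 + jZ_L·tanβl) = 17.1 − j29.3 Ω
Γ_s = (Z_in − Z_s)/(Z_in + Z_s) = (-57.9 − j29.3)/(92.1 − j29.3), |Γ_s| = 0.672
VSWR = (1 + |Γ_s|)/(1 − |Γ_s|)

VSWR ≈ 5.1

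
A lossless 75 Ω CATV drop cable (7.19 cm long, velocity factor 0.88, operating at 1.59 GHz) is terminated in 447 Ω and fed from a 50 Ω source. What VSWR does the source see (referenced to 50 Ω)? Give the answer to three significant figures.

VSWR ≈ 8.12

λ = v/f = 0.88·c / 1.59 GHz = 0.166 m
βl = 2π·l/λ = 2π × 0.433 = 156°
tan(βl) = -0.447
Z_in = Z_0·(Z_L + jZ_0·tanβl)/(Z_0 + jZ_L·tanβl) = 66.1 + j143 Ω
Γ_s = (Z_in − Z_s)/(Z_in + Z_s) = (16.1 + j143)/(116 + j143), |Γ_s| = 0.781
VSWR = (1 + |Γ_s|)/(1 − |Γ_s|)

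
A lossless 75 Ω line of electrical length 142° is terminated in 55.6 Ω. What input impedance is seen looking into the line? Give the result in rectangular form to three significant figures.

Z_in ≈ 67 − j19.8 Ω

tan(βl) = tan(142°) = -0.781
Z_in = Z_0·(Z_L + jZ_0·tanβl)/(Z_0 + jZ_L·tanβl)
     = 75·(55.6 − j58.6)/(75 − j43.4)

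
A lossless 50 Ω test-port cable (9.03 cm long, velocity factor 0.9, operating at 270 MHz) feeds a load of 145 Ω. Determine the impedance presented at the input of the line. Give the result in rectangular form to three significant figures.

λ = v/f = 0.9·c / 270 MHz = 1 m
βl = 2π·l/λ = 2π × 0.0903 = 32.5°
tan(βl) = tan(32.5°) = 0.637
Z_in = Z_0·(Z_L + jZ_0·tanβl)/(Z_0 + jZ_L·tanβl)
     = 50·(145 + j31.9)/(50 + j92.4)

Z_in ≈ 46.2 − j53.5 Ω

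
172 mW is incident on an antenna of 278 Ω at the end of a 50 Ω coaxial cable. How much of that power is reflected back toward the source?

P_reflected ≈ 83.1 mW

Γ = (278 − 50)/(278 + 50) = 0.695
|Γ|² = 0.483
P_refl = |Γ|²·P_inc = 83.1 mW, P_del = (1 − |Γ|²)·P_inc = 88.9 mW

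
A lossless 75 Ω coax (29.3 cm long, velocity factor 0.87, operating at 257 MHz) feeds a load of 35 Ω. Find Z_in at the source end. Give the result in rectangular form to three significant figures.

λ = v/f = 0.87·c / 257 MHz = 1.02 m
βl = 2π·l/λ = 2π × 0.289 = 104°
tan(βl) = tan(104°) = -4.05
Z_in = Z_0·(Z_L + jZ_0·tanβl)/(Z_0 + jZ_L·tanβl)
     = 75·(35 − j304)/(75 − j142)

Z_in ≈ 133 − j52 Ω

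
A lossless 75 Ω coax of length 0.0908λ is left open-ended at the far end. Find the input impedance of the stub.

βl = 2π × 0.0908 = 32.7°
tan(βl) = 0.642
For an open-ended stub, Z_in = −jZ_0·cot(βl) = −jZ_0/tan(βl)

Z_in ≈ −j117 Ω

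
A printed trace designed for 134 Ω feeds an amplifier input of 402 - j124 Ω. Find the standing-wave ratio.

VSWR ≈ 3.32

Γ = (Z_L − Z_0)/(Z_L + Z_0) = (268 − j124)/(536 − j124)
|Γ| = 295/550 = 0.537
VSWR = (1 + |Γ|)/(1 − |Γ|) = 1.54/0.463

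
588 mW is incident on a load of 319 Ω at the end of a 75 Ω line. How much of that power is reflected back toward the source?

Γ = (319 − 75)/(319 + 75) = 0.619
|Γ|² = 0.384
P_refl = |Γ|²·P_inc = 226 mW, P_del = (1 − |Γ|²)·P_inc = 362 mW

P_reflected ≈ 226 mW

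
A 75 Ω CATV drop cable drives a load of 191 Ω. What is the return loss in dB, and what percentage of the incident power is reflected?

Γ = (191 − 75)/(191 + 75) = 0.436
RL = −20·log₁₀(0.436) = 7.21 dB
P_refl/P_inc = |Γ|² = 0.19

RL ≈ 7.21 dB; 19% of incident power reflected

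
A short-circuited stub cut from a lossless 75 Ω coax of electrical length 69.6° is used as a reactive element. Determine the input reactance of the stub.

X_in ≈ 202 Ω (inductive)

tan(βl) = 2.69
For a short-circuited stub, Z_in = jZ_0·tan(βl)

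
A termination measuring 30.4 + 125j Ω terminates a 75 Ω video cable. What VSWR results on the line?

Γ = (Z_L − Z_0)/(Z_L + Z_0) = (-44.6 + j125)/(105.4 + j125)
|Γ| = 133/164 = 0.812
VSWR = (1 + |Γ|)/(1 − |Γ|) = 1.81/0.188

VSWR ≈ 9.62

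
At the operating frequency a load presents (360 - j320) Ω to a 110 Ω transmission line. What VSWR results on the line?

VSWR ≈ 6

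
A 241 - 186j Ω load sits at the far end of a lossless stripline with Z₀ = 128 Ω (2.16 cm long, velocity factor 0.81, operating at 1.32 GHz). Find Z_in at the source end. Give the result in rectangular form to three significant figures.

λ = v/f = 0.81·c / 1.32 GHz = 0.184 m
βl = 2π·l/λ = 2π × 0.117 = 42.2°
tan(βl) = tan(42.2°) = 0.908
Z_in = Z_0·(Z_L + jZ_0·tanβl)/(Z_0 + jZ_L·tanβl)
     = 128·(241 − j69.8)/(297 + j219)

Z_in ≈ 53 − j69.1 Ω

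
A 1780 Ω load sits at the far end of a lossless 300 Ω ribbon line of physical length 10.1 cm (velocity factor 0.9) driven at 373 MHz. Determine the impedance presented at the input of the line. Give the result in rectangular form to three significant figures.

λ = v/f = 0.9·c / 373 MHz = 0.724 m
βl = 2π·l/λ = 2π × 0.14 = 50.2°
tan(βl) = tan(50.2°) = 1.2
Z_in = Z_0·(Z_L + jZ_0·tanβl)/(Z_0 + jZ_L·tanβl)
     = 300·(1780 + j360)/(300 + j2140)

Z_in ≈ 83.9 − j238 Ω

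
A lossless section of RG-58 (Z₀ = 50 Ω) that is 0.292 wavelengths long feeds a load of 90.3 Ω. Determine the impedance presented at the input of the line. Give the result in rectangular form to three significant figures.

Z_in ≈ 29.1 + j9.16 Ω

βl = 2π × 0.292 = 105°
tan(βl) = tan(105°) = -3.7
Z_in = Z_0·(Z_L + jZ_0·tanβl)/(Z_0 + jZ_L·tanβl)
     = 50·(90.3 − j185)/(50 − j334)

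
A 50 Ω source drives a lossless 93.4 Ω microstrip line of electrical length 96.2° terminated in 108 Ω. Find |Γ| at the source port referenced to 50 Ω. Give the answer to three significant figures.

|Γ| ≈ 0.237

tan(βl) = -9.21
Z_in = Z_0·(Z_L + jZ_0·tanβl)/(Z_0 + jZ_L·tanβl) = 81 + j2.54 Ω
Γ_s = (Z_in − Z_s)/(Z_in + Z_s) = (31 + j2.54)/(131 + j2.54), |Γ_s| = 0.237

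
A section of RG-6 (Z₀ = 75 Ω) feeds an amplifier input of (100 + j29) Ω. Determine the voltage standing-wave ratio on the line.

VSWR ≈ 1.55

Γ = (Z_L − Z_0)/(Z_L + Z_0) = (25 + j29)/(175 + j29)
|Γ| = 38.3/177 = 0.216
VSWR = (1 + |Γ|)/(1 − |Γ|) = 1.22/0.784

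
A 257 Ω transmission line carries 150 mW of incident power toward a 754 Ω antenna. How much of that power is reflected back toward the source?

P_reflected ≈ 36.2 mW

Γ = (754 − 257)/(754 + 257) = 0.492
|Γ|² = 0.242
P_refl = |Γ|²·P_inc = 36.2 mW, P_del = (1 − |Γ|²)·P_inc = 114 mW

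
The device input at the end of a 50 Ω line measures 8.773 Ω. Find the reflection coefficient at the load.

Γ = (Z_L − Z_0)/(Z_L + Z_0) = (8.773 − 50)/(8.773 + 50) = -41.23/58.77

Γ = -0.701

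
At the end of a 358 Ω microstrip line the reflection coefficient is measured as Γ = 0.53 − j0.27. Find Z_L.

Z_L = Z_0·(1 + Γ)/(1 − Γ) = 358·(1.53 − j0.27)/(0.47 + j0.27)

Z_L ≈ 787 − j658 Ω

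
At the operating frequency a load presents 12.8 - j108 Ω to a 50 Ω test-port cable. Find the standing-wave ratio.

Γ = (Z_L − Z_0)/(Z_L + Z_0) = (-37.2 − j108)/(62.8 − j108)
|Γ| = 114/125 = 0.914
VSWR = (1 + |Γ|)/(1 − |Γ|) = 1.91/0.0857

VSWR ≈ 22.3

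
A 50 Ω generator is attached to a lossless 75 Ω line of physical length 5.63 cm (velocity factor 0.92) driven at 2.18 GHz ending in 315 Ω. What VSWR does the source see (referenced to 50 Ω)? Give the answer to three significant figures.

VSWR ≈ 5.91

λ = v/f = 0.92·c / 2.18 GHz = 0.127 m
βl = 2π·l/λ = 2π × 0.445 = 160°
tan(βl) = -0.362
Z_in = Z_0·(Z_L + jZ_0·tanβl)/(Z_0 + jZ_L·tanβl) = 108 + j136 Ω
Γ_s = (Z_in − Z_s)/(Z_in + Z_s) = (57.5 + j136)/(158 + j136), |Γ_s| = 0.71
VSWR = (1 + |Γ_s|)/(1 − |Γ_s|)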